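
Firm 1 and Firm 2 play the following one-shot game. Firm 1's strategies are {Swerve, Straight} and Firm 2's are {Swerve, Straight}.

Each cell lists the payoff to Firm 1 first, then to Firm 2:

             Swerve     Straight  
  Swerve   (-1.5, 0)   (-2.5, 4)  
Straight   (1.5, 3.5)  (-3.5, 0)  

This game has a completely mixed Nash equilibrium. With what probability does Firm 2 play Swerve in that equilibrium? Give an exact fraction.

1/4

Let y be the probability that Firm 2 plays Swerve. In a completely mixed equilibrium, Firm 1 must be indifferent between Swerve and Straight.
Firm 1's expected payoff from Swerve is −1.5y − 2.5(1−y); from Straight it is 1.5y − 3.5(1−y).
Setting these equal: y − 2.5 = 5y − 3.5, so y = 1/4.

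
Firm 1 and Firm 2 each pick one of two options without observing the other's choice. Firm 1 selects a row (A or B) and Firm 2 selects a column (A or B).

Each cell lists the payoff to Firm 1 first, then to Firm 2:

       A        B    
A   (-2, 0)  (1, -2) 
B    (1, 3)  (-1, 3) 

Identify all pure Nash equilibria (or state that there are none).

(A, A): Firm 1 prefers B (1 > -2) — not an equilibrium.
(A, B): Firm 2 prefers A (0 > -2) — not an equilibrium.
(B, A): Firm 1 gets 1 ≥ -2 from A, and Firm 2 gets 3 ≥ 3 from B — Nash equilibrium.
(B, B): Firm 1 prefers A (1 > -1) — not an equilibrium.

(B, A)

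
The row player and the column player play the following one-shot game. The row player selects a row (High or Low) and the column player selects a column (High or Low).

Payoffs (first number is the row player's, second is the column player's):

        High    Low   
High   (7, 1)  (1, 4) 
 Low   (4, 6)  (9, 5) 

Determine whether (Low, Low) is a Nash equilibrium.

At (Low, Low), the row player earns 9; switching to High would give 1, so the row player has no profitable deviation.
The column player earns 5; switching to High would give 6, so the column player would deviate.
Since at least one player can profitably deviate, this is not a Nash equilibrium.

No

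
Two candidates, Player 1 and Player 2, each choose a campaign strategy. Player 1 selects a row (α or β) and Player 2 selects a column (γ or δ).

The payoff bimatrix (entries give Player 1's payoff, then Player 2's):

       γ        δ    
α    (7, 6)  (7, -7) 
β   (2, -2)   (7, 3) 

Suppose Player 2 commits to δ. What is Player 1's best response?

either — both α and β are best responses

Against δ, Player 1 earns 7 from α and 7 from β.
So either strategy is a best response.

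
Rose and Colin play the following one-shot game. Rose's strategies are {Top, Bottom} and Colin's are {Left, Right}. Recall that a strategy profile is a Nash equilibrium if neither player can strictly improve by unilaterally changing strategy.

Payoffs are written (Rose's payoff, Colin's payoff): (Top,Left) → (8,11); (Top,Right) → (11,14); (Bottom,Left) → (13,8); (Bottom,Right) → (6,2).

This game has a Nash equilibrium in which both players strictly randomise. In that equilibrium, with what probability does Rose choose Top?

Let r be the probability that Rose plays Top. In a completely mixed equilibrium, Colin must be indifferent between Left and Right.
Colin's expected payoff from Left is 11r + 8(1−r); from Right it is 14r + 2(1−r).
Setting these equal: 3r + 8 = 12r + 2, so r = 2/3.

2/3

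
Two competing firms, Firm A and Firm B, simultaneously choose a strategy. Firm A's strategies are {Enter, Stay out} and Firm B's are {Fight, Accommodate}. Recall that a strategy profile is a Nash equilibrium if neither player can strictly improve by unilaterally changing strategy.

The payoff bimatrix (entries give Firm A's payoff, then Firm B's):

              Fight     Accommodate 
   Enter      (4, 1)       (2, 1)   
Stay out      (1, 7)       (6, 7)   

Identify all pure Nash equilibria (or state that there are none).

(Enter, Fight): Firm A gets 4 ≥ 1 from Stay out, and Firm B gets 1 ≥ 1 from Accommodate — Nash equilibrium.
(Enter, Accommodate): Firm A prefers Stay out (6 > 2) — not an equilibrium.
(Stay out, Fight): Firm A prefers Enter (4 > 1) — not an equilibrium.
(Stay out, Accommodate): Firm A gets 6 ≥ 2 from Enter, and Firm B gets 7 ≥ 7 from Fight — Nash equilibrium.

(Enter, Fight) and (Stay out, Accommodate)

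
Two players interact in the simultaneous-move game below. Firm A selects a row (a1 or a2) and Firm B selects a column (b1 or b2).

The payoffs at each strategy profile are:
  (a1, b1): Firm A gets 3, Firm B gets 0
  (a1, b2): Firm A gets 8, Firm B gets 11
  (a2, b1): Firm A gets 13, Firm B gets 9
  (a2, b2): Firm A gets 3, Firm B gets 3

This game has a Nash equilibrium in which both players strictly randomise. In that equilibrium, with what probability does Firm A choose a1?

6/17

Let r be the probability that Firm A plays a1. In a completely mixed equilibrium, Firm B must be indifferent between b1 and b2.
Firm B's expected payoff from b1 is 9(1−r); from b2 it is 11r + 3(1−r).
Setting these equal: −9r + 9 = 8r + 3, so r = 6/17.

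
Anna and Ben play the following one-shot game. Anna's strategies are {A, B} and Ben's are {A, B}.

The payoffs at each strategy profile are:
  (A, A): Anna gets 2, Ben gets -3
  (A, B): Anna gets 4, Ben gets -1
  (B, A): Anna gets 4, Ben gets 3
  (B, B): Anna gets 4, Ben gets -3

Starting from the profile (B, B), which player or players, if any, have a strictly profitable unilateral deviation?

Anna at (B, B) earns 4; deviating to A yields 4 — not better.
Ben earns -3; deviating to A yields 3 — a strict improvement.
Only Ben has a strictly profitable deviation.

Ben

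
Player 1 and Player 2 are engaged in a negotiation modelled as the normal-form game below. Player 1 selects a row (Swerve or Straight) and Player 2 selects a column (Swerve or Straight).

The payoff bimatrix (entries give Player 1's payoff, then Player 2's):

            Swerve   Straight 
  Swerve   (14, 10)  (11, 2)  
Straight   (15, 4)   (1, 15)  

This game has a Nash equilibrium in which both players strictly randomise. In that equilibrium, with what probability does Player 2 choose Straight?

Let c be the probability that Player 2 plays Swerve. In a completely mixed equilibrium, Player 1 must be indifferent between Swerve and Straight.
Player 1's expected payoff from Swerve is 14c + 11(1−c); from Straight it is 15c + (1−c).
Setting these equal: 3c + 11 = 14c + 1, so c = 10/11.
Therefore Player 2 plays Straight with probability 1 − 10/11 = 1/11.

1/11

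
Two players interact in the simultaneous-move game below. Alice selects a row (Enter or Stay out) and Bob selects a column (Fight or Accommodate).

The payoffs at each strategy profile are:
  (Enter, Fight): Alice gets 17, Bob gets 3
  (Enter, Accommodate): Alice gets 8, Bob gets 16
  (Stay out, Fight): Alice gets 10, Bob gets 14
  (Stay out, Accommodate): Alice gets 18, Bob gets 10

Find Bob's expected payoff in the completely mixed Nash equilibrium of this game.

First find p, the probability Alice plays Enter, from Bob's indifference between Fight and Accommodate: 3p + 14(1−p) = 16p + 10(1−p), giving p = 4/17.
Since Bob is indifferent in equilibrium, Bob's expected payoff equals the payoff from either column against (4/17, 13/17). Using Fight: 3(4/17) + 14(13/17) = 194/17.

194/17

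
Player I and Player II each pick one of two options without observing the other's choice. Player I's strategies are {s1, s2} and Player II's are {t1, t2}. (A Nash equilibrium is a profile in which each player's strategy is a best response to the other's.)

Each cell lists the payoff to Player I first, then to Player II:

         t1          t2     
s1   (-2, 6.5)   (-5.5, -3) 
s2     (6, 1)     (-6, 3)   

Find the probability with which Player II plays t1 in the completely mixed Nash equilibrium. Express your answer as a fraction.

1/17

Let y be the probability that Player II plays t1. In a completely mixed equilibrium, Player I must be indifferent between s1 and s2.
Player I's expected payoff from s1 is −2y − 5.5(1−y); from s2 it is 6y − 6(1−y).
Setting these equal: 3.5y − 5.5 = 12y − 6, so y = 1/17.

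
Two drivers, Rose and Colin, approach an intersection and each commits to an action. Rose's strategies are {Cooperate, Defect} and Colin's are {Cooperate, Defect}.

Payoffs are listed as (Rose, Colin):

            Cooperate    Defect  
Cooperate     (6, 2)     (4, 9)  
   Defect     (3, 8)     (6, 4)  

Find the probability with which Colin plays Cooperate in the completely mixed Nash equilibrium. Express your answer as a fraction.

2/5

Let c be the probability that Colin plays Cooperate. In a completely mixed equilibrium, Rose must be indifferent between Cooperate and Defect.
Rose's expected payoff from Cooperate is 6c + 4(1−c); from Defect it is 3c + 6(1−c).
Setting these equal: 2c + 4 = −3c + 6, so c = 2/5.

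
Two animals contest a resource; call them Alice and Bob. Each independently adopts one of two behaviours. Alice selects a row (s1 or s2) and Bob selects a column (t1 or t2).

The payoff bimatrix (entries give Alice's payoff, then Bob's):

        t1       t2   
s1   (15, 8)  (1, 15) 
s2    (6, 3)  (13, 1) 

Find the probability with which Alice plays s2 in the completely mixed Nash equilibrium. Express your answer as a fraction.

7/9

Let r be the probability that Alice plays s1. In a completely mixed equilibrium, Bob must be indifferent between t1 and t2.
Bob's expected payoff from t1 is 8r + 3(1−r); from t2 it is 15r + (1−r).
Setting these equal: 5r + 3 = 14r + 1, so r = 2/9.
Therefore Alice plays s2 with probability 1 − 2/9 = 7/9.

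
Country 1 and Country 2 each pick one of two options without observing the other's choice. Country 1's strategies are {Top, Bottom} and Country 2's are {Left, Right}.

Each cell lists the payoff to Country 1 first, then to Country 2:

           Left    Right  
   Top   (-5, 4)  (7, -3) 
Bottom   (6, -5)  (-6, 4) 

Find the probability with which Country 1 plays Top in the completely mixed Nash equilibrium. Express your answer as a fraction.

Let r be the probability that Country 1 plays Top. In a completely mixed equilibrium, Country 2 must be indifferent between Left and Right.
Country 2's expected payoff from Left is 4r − 5(1−r); from Right it is −3r + 4(1−r).
Setting these equal: 9r − 5 = −7r + 4, so r = 9/16.

9/16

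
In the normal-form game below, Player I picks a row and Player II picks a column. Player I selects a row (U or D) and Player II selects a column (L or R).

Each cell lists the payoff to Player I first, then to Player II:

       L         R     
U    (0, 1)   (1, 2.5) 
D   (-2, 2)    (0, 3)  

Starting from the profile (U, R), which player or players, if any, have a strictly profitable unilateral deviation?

Neither

Player I at (U, R) earns 1; deviating to D yields 0 — not better.
Player II earns 2.5; deviating to L yields 1 — not better.
Neither player can strictly improve; the profile is a Nash equilibrium.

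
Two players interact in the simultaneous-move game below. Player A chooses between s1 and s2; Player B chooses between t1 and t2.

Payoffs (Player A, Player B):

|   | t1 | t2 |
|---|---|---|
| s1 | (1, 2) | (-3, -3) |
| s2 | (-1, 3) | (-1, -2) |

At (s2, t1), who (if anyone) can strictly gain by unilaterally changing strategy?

Player A at (s2, t1) earns -1; deviating to s1 yields 1 — a strict improvement.
Player B earns 3; deviating to t2 yields -2 — not better.
Only Player A has a strictly profitable deviation.

Player A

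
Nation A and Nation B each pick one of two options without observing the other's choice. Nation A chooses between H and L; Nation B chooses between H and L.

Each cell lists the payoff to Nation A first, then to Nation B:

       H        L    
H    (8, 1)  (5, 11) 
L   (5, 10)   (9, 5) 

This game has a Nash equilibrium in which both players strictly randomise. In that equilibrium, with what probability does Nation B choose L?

3/7

Let y be the probability that Nation B plays H. In a completely mixed equilibrium, Nation A must be indifferent between H and L.
Nation A's expected payoff from H is 8y + 5(1−y); from L it is 5y + 9(1−y).
Setting these equal: 3y + 5 = −4y + 9, so y = 4/7.
Therefore Nation B plays L with probability 1 − 4/7 = 3/7.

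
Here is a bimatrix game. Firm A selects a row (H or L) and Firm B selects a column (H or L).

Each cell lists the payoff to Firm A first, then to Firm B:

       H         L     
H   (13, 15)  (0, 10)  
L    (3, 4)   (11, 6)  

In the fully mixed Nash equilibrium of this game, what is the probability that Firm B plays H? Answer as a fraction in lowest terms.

11/21

Let y be the probability that Firm B plays H. In a completely mixed equilibrium, Firm A must be indifferent between H and L.
Firm A's expected payoff from H is 13y; from L it is 3y + 11(1−y).
Setting these equal: 13y = −8y + 11, so y = 11/21.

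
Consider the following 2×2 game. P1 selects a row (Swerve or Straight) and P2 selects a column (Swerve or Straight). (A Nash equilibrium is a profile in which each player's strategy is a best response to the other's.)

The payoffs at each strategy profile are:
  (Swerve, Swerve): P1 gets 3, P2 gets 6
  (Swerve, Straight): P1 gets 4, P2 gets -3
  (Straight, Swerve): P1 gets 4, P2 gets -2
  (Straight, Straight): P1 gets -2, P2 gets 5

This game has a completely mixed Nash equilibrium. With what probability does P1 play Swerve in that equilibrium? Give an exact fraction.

7/16

Let x be the probability that P1 plays Swerve. In a completely mixed equilibrium, P2 must be indifferent between Swerve and Straight.
P2's expected payoff from Swerve is 6x − 2(1−x); from Straight it is −3x + 5(1−x).
Setting these equal: 8x − 2 = −8x + 5, so x = 7/16.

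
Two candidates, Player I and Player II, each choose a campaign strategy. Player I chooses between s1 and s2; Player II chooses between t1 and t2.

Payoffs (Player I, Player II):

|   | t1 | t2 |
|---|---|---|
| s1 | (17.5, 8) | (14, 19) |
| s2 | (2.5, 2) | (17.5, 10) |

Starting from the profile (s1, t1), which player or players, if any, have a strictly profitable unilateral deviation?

Player I at (s1, t1) earns 17.5; deviating to s2 yields 2.5 — not better.
Player II earns 8; deviating to t2 yields 19 — a strict improvement.
Only Player II has a strictly profitable deviation.

Player II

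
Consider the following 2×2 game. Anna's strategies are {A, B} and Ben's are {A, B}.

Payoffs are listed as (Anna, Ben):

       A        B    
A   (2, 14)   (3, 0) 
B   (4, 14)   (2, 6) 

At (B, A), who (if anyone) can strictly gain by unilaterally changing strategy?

Anna at (B, A) earns 4; deviating to A yields 2 — not better.
Ben earns 14; deviating to B yields 6 — not better.
Neither player can strictly improve; the profile is a Nash equilibrium.

Neither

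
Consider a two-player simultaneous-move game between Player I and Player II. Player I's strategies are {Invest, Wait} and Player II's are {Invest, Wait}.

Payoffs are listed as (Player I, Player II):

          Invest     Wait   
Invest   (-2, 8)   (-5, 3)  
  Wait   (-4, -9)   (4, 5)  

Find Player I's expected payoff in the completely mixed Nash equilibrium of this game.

First find q, the probability Player II plays Invest, from Player I's indifference between Invest and Wait: −2q − 5(1−q) = −4q + 4(1−q), giving q = 9/11.
Since Player I is indifferent in equilibrium, Player I's expected payoff equals the payoff from either row against (9/11, 2/11). Using Invest: −2(9/11) − 5(2/11) = -28/11.

-28/11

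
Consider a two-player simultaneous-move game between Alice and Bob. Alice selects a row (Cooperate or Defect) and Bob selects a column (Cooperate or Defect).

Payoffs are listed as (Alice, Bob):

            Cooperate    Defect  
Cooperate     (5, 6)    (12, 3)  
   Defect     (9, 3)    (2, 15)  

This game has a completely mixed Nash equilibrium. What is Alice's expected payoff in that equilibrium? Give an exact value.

7

First find q, the probability Bob plays Cooperate, from Alice's indifference between Cooperate and Defect: 5q + 12(1−q) = 9q + 2(1−q), giving q = 5/7.
Since Alice is indifferent in equilibrium, Alice's expected payoff equals the payoff from either row against (5/7, 2/7). Using Cooperate: 5(5/7) + 12(2/7) = 7.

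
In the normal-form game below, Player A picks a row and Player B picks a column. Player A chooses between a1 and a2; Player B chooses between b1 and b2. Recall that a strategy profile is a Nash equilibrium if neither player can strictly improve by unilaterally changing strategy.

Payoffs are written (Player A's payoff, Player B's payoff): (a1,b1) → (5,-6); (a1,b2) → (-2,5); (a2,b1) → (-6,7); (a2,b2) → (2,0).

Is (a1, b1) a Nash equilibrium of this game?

At (a1, b1), Player A earns 5; switching to a2 would give -6, so Player A has no profitable deviation.
Player B earns -6; switching to b2 would give 5, so Player B would deviate.
Since at least one player can profitably deviate, this is not a Nash equilibrium.

No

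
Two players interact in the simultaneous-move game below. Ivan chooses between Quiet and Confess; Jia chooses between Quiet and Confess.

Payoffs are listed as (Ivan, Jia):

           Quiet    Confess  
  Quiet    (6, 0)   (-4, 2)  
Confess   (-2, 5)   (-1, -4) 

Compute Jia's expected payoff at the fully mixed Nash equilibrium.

10/11

First find x, the probability Ivan plays Quiet, from Jia's indifference between Quiet and Confess: 5(1−x) = 2x − 4(1−x), giving x = 9/11.
Since Jia is indifferent in equilibrium, Jia's expected payoff equals the payoff from either column against (9/11, 2/11). Using Quiet: 5(2/11) = 10/11.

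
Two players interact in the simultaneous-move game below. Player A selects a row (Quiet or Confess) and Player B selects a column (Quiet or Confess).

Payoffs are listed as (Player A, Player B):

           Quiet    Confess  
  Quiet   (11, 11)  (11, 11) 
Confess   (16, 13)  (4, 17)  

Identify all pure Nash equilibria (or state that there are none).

(Quiet, Quiet): Player A prefers Confess (16 > 11) — not an equilibrium.
(Quiet, Confess): Player A gets 11 ≥ 4 from Confess, and Player B gets 11 ≥ 11 from Quiet — Nash equilibrium.
(Confess, Quiet): Player B prefers Confess (17 > 13) — not an equilibrium.
(Confess, Confess): Player A prefers Quiet (11 > 4) — not an equilibrium.

(Quiet, Confess)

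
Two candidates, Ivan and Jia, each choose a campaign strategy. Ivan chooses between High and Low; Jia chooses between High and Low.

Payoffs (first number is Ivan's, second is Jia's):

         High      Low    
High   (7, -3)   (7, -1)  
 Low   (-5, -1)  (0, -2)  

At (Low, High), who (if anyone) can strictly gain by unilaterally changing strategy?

Ivan at (Low, High) earns -5; deviating to High yields 7 — a strict improvement.
Jia earns -1; deviating to Low yields -2 — not better.
Only Ivan has a strictly profitable deviation.

Ivan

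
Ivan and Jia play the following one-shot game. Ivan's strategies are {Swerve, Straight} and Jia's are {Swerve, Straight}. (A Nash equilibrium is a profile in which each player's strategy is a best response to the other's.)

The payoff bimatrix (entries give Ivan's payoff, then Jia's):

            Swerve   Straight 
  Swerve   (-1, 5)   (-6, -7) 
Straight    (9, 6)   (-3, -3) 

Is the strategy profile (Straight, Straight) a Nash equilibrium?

At (Straight, Straight), Ivan earns -3; switching to Swerve would give -6, so Ivan has no profitable deviation.
Jia earns -3; switching to Swerve would give 6, so Jia would deviate.
Since at least one player can profitably deviate, this is not a Nash equilibrium.

No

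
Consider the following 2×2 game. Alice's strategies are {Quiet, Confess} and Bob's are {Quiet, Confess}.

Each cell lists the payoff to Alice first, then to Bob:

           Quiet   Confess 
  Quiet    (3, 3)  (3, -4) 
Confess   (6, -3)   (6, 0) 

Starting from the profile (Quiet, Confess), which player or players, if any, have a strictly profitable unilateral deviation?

Both

Alice at (Quiet, Confess) earns 3; deviating to Confess yields 6 — a strict improvement.
Bob earns -4; deviating to Quiet yields 3 — a strict improvement.
Both Alice and Bob have strictly profitable deviations.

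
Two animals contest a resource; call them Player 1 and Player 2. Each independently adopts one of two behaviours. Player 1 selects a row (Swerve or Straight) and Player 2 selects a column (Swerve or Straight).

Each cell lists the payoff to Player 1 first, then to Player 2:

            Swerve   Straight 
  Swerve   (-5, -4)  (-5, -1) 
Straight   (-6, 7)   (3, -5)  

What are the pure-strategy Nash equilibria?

none

(Swerve, Swerve): Player 2 prefers Straight (-1 > -4) — not an equilibrium.
(Swerve, Straight): Player 1 prefers Straight (3 > -5) — not an equilibrium.
(Straight, Swerve): Player 1 prefers Swerve (-5 > -6) — not an equilibrium.
(Straight, Straight): Player 2 prefers Swerve (7 > -5) — not an equilibrium.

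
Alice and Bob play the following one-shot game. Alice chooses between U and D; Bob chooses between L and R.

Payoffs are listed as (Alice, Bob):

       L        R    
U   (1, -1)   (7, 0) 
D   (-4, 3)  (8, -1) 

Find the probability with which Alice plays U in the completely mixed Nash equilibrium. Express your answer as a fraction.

Let x be the probability that Alice plays U. In a completely mixed equilibrium, Bob must be indifferent between L and R.
Bob's expected payoff from L is −x + 3(1−x); from R it is −(1−x).
Setting these equal: −4x + 3 = x − 1, so x = 4/5.

4/5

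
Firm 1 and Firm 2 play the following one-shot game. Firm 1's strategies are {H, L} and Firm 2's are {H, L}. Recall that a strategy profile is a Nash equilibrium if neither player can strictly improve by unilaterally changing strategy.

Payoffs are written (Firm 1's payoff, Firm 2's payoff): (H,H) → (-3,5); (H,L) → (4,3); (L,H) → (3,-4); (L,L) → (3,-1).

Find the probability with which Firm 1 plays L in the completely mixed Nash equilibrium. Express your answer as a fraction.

2/5

Let r be the probability that Firm 1 plays H. In a completely mixed equilibrium, Firm 2 must be indifferent between H and L.
Firm 2's expected payoff from H is 5r − 4(1−r); from L it is 3r − (1−r).
Setting these equal: 9r − 4 = 4r − 1, so r = 3/5.
Therefore Firm 1 plays L with probability 1 − 3/5 = 2/5.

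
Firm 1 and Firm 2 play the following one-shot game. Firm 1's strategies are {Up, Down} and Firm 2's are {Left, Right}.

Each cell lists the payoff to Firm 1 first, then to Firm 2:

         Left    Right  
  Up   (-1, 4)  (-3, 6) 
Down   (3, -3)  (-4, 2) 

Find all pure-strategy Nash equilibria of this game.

(Up, Left): Firm 1 prefers Down (3 > -1); Firm 2 prefers Right (6 > 4) — not an equilibrium.
(Up, Right): Firm 1 gets -3 ≥ -4 from Down, and Firm 2 gets 6 ≥ 4 from Left — Nash equilibrium.
(Down, Left): Firm 2 prefers Right (2 > -3) — not an equilibrium.
(Down, Right): Firm 1 prefers Up (-3 > -4) — not an equilibrium.

(Up, Right)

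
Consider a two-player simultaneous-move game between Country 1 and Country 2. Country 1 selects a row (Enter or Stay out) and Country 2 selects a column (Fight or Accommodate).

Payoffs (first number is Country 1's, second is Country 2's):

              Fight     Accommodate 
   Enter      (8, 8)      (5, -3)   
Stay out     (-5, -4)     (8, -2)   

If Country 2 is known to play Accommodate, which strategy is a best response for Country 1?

Against Accommodate, Country 1 earns 5 from Enter and 8 from Stay out.
So Stay out is the best response.

Stay out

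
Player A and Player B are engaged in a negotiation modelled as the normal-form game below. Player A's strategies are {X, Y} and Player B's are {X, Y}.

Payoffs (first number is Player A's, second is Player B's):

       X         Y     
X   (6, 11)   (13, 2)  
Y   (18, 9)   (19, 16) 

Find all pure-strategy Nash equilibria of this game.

(Y, Y)

(X, X): Player A prefers Y (18 > 6) — not an equilibrium.
(X, Y): Player A prefers Y (19 > 13); Player B prefers X (11 > 2) — not an equilibrium.
(Y, X): Player B prefers Y (16 > 9) — not an equilibrium.
(Y, Y): Player A gets 19 ≥ 13 from X, and Player B gets 16 ≥ 9 from X — Nash equilibrium.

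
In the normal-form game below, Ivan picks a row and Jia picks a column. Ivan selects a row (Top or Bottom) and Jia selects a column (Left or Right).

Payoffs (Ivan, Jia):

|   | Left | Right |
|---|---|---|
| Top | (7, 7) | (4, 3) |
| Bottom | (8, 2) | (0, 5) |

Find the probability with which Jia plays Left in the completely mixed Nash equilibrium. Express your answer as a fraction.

4/5

Let c be the probability that Jia plays Left. In a completely mixed equilibrium, Ivan must be indifferent between Top and Bottom.
Ivan's expected payoff from Top is 7c + 4(1−c); from Bottom it is 8c.
Setting these equal: 3c + 4 = 8c, so c = 4/5.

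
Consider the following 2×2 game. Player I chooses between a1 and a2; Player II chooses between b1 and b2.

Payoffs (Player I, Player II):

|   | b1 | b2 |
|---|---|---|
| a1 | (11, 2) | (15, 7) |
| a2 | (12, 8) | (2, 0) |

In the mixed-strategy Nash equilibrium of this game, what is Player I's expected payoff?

79/7

First find y, the probability Player II plays b1, from Player I's indifference between a1 and a2: 11y + 15(1−y) = 12y + 2(1−y), giving y = 13/14.
Since Player I is indifferent in equilibrium, Player I's expected payoff equals the payoff from either row against (13/14, 1/14). Using a1: 11(13/14) + 15(1/14) = 79/7.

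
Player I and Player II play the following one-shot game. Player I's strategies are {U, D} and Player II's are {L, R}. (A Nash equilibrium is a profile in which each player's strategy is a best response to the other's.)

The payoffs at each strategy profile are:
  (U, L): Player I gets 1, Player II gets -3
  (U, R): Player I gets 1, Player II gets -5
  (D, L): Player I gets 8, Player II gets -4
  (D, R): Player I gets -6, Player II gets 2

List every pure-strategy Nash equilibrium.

(U, L): Player I prefers D (8 > 1) — not an equilibrium.
(U, R): Player II prefers L (-3 > -5) — not an equilibrium.
(D, L): Player II prefers R (2 > -4) — not an equilibrium.
(D, R): Player I prefers U (1 > -6) — not an equilibrium.

none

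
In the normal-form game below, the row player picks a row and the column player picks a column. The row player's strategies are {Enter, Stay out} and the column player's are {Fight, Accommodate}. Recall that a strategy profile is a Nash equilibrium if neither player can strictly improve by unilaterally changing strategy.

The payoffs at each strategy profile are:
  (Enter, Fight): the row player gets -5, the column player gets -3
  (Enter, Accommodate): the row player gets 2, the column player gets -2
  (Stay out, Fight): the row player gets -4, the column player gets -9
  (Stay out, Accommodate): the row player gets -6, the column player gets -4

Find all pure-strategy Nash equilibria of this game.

(Enter, Fight): the row player prefers Stay out (-4 > -5); the column player prefers Accommodate (-2 > -3) — not an equilibrium.
(Enter, Accommodate): the row player gets 2 ≥ -6 from Stay out, and the column player gets -2 ≥ -3 from Fight — Nash equilibrium.
(Stay out, Fight): the column player prefers Accommodate (-4 > -9) — not an equilibrium.
(Stay out, Accommodate): the row player prefers Enter (2 > -6) — not an equilibrium.

(Enter, Accommodate)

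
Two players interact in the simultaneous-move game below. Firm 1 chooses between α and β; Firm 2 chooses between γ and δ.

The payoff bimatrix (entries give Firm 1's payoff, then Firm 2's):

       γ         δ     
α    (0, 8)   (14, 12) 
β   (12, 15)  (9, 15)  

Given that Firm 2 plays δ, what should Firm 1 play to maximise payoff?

Against δ, Firm 1 earns 14 from α and 9 from β.
So α is the best response.

α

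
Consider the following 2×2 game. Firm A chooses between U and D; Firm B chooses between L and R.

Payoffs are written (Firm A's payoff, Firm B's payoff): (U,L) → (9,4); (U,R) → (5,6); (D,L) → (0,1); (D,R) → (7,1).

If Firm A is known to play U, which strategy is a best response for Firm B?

Against U, Firm B earns 4 from L and 6 from R.
So R is the best response.

R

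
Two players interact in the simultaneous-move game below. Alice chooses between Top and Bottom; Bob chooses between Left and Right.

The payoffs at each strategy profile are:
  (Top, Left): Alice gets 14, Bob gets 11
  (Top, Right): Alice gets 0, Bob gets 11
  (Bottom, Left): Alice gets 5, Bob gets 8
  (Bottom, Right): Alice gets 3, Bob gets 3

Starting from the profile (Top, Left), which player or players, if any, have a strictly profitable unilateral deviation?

Alice at (Top, Left) earns 14; deviating to Bottom yields 5 — not better.
Bob earns 11; deviating to Right yields 11 — not better.
Neither player can strictly improve; the profile is a Nash equilibrium.

Neither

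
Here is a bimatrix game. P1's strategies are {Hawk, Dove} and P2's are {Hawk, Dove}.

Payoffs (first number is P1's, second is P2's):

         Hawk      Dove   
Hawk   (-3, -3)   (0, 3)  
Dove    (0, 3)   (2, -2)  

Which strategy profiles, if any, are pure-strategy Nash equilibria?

(Hawk, Hawk): P1 prefers Dove (0 > -3); P2 prefers Dove (3 > -3) — not an equilibrium.
(Hawk, Dove): P1 prefers Dove (2 > 0) — not an equilibrium.
(Dove, Hawk): P1 gets 0 ≥ -3 from Hawk, and P2 gets 3 ≥ -2 from Dove — Nash equilibrium.
(Dove, Dove): P2 prefers Hawk (3 > -2) — not an equilibrium.

(Dove, Hawk)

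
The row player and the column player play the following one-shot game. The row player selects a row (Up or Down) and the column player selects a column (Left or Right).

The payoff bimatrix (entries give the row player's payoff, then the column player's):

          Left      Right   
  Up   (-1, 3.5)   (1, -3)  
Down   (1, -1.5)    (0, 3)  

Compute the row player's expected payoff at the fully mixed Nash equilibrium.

First find y, the probability the column player plays Left, from the row player's indifference between Up and Down: −y + (1−y) = y, giving y = 1/3.
Since the row player is indifferent in equilibrium, the row player's expected payoff equals the payoff from either row against (1/3, 2/3). Using Up: −(1/3) + (2/3) = 1/3.

1/3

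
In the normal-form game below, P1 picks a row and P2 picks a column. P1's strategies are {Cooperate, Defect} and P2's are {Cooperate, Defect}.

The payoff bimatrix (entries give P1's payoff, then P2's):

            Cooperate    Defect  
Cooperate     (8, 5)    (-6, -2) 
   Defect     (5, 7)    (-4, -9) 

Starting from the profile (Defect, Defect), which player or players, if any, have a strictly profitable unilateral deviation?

P1 at (Defect, Defect) earns -4; deviating to Cooperate yields -6 — not better.
P2 earns -9; deviating to Cooperate yields 7 — a strict improvement.
Only P2 has a strictly profitable deviation.

P2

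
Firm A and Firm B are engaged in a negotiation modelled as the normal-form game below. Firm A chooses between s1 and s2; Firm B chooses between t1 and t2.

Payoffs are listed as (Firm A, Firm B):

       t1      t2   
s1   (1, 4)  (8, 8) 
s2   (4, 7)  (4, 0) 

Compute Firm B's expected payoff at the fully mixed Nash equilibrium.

First find p, the probability Firm A plays s1, from Firm B's indifference between t1 and t2: 4p + 7(1−p) = 8p, giving p = 7/11.
Since Firm B is indifferent in equilibrium, Firm B's expected payoff equals the payoff from either column against (7/11, 4/11). Using t1: 4(7/11) + 7(4/11) = 56/11.

56/11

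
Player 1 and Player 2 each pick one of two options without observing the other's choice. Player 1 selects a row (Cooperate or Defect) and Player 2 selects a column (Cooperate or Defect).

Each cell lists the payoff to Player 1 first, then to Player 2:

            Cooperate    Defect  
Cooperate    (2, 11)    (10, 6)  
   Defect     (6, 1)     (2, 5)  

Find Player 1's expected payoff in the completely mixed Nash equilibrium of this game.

14/3

First find q, the probability Player 2 plays Cooperate, from Player 1's indifference between Cooperate and Defect: 2q + 10(1−q) = 6q + 2(1−q), giving q = 2/3.
Since Player 1 is indifferent in equilibrium, Player 1's expected payoff equals the payoff from either row against (2/3, 1/3). Using Cooperate: 2(2/3) + 10(1/3) = 14/3.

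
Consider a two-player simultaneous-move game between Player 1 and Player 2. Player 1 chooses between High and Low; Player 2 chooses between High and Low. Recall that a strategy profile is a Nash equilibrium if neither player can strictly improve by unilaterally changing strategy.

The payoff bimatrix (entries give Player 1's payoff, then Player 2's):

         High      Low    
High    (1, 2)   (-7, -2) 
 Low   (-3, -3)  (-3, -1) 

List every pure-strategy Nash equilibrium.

(High, High) and (Low, Low)

(High, High): Player 1 gets 1 ≥ -3 from Low, and Player 2 gets 2 ≥ -2 from Low — Nash equilibrium.
(High, Low): Player 1 prefers Low (-3 > -7); Player 2 prefers High (2 > -2) — not an equilibrium.
(Low, High): Player 1 prefers High (1 > -3); Player 2 prefers Low (-1 > -3) — not an equilibrium.
(Low, Low): Player 1 gets -3 ≥ -7 from High, and Player 2 gets -1 ≥ -3 from High — Nash equilibrium.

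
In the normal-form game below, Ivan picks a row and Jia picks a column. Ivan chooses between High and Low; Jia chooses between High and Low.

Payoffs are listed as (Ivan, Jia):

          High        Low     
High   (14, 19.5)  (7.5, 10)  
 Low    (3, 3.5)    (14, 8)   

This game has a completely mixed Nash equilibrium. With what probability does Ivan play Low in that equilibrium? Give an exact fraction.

Let x be the probability that Ivan plays High. In a completely mixed equilibrium, Jia must be indifferent between High and Low.
Jia's expected payoff from High is 19.5x + 3.5(1−x); from Low it is 10x + 8(1−x).
Setting these equal: 16x + 3.5 = 2x + 8, so x = 9/28.
Therefore Ivan plays Low with probability 1 − 9/28 = 19/28.

19/28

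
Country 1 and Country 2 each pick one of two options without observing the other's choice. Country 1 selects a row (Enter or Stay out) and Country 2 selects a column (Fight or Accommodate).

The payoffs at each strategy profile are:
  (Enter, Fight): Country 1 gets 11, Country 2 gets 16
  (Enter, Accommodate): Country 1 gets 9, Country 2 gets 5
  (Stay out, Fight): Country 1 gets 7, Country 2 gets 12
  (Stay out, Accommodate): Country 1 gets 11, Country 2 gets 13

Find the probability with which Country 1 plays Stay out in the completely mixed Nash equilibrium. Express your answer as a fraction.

11/12

Let x be the probability that Country 1 plays Enter. In a completely mixed equilibrium, Country 2 must be indifferent between Fight and Accommodate.
Country 2's expected payoff from Fight is 16x + 12(1−x); from Accommodate it is 5x + 13(1−x).
Setting these equal: 4x + 12 = −8x + 13, so x = 1/12.
Therefore Country 1 plays Stay out with probability 1 − 1/12 = 11/12.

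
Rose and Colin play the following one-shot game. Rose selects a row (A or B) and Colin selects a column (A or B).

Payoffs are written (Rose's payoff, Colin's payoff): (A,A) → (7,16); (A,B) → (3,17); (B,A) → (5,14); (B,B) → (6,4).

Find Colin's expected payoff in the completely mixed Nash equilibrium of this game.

174/11

First find x, the probability Rose plays A, from Colin's indifference between A and B: 16x + 14(1−x) = 17x + 4(1−x), giving x = 10/11.
Since Colin is indifferent in equilibrium, Colin's expected payoff equals the payoff from either column against (10/11, 1/11). Using A: 16(10/11) + 14(1/11) = 174/11.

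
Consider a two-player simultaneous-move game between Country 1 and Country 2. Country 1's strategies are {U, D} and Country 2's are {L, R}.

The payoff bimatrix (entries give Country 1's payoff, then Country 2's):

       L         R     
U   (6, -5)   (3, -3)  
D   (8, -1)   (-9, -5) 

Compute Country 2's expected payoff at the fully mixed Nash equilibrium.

-11/3

First find p, the probability Country 1 plays U, from Country 2's indifference between L and R: −5p − (1−p) = −3p − 5(1−p), giving p = 2/3.
Since Country 2 is indifferent in equilibrium, Country 2's expected payoff equals the payoff from either column against (2/3, 1/3). Using L: −5(2/3) − (1/3) = -11/3.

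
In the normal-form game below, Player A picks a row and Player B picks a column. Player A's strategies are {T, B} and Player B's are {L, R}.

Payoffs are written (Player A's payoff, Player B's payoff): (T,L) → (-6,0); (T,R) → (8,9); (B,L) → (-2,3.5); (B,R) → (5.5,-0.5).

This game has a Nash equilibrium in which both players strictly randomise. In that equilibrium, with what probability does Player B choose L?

5/13

Let q be the probability that Player B plays L. In a completely mixed equilibrium, Player A must be indifferent between T and B.
Player A's expected payoff from T is −6q + 8(1−q); from B it is −2q + 5.5(1−q).
Setting these equal: −14q + 8 = −7.5q + 5.5, so q = 5/13.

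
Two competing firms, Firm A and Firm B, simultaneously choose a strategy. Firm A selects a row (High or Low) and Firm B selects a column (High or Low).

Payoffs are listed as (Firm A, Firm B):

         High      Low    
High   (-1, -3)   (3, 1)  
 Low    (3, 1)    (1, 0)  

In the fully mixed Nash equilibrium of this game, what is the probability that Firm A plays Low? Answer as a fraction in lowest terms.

4/5

Let r be the probability that Firm A plays High. In a completely mixed equilibrium, Firm B must be indifferent between High and Low.
Firm B's expected payoff from High is −3r + (1−r); from Low it is r.
Setting these equal: −4r + 1 = r, so r = 1/5.
Therefore Firm A plays Low with probability 1 − 1/5 = 4/5.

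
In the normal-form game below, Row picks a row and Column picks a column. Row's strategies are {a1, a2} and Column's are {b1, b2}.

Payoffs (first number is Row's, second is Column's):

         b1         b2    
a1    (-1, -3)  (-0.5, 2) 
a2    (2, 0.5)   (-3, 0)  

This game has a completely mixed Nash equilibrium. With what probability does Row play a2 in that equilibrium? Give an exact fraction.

10/11

Let x be the probability that Row plays a1. In a completely mixed equilibrium, Column must be indifferent between b1 and b2.
Column's expected payoff from b1 is −3x + 0.5(1−x); from b2 it is 2x.
Setting these equal: −3.5x + 0.5 = 2x, so x = 1/11.
Therefore Row plays a2 with probability 1 − 1/11 = 10/11.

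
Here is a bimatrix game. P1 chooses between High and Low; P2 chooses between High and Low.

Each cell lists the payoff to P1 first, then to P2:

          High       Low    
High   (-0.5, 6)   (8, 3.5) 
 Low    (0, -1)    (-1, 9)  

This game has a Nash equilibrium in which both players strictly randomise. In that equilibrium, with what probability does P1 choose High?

4/5

Let x be the probability that P1 plays High. In a completely mixed equilibrium, P2 must be indifferent between High and Low.
P2's expected payoff from High is 6x − (1−x); from Low it is 3.5x + 9(1−x).
Setting these equal: 7x − 1 = −5.5x + 9, so x = 4/5.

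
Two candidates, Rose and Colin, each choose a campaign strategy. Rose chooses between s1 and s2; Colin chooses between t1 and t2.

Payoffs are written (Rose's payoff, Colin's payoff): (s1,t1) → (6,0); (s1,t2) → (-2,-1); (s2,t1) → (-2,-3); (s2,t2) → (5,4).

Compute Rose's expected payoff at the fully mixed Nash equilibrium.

26/15

First find q, the probability Colin plays t1, from Rose's indifference between s1 and s2: 6q − 2(1−q) = −2q + 5(1−q), giving q = 7/15.
Since Rose is indifferent in equilibrium, Rose's expected payoff equals the payoff from either row against (7/15, 8/15). Using s1: 6(7/15) − 2(8/15) = 26/15.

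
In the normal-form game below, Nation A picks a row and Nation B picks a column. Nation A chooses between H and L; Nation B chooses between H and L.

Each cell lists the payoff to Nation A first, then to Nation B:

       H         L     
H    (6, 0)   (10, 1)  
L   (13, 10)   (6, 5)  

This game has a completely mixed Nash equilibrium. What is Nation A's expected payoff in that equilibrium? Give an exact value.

First find q, the probability Nation B plays H, from Nation A's indifference between H and L: 6q + 10(1−q) = 13q + 6(1−q), giving q = 4/11.
Since Nation A is indifferent in equilibrium, Nation A's expected payoff equals the payoff from either row against (4/11, 7/11). Using H: 6(4/11) + 10(7/11) = 94/11.

94/11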